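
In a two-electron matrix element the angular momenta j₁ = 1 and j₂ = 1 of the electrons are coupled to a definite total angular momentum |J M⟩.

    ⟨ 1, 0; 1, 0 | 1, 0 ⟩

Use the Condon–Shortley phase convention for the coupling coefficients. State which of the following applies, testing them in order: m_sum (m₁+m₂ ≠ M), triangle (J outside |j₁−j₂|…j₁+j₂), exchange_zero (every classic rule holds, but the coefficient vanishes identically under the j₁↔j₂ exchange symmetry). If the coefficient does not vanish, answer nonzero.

m-sum: m₁+m₂ = 0+0 = 0, M = 0  ✓
triangle: |j₁−j₂| = 0 ≤ J = 1 ≤ j₁+j₂ = 2  ✓
exchange: j₁=j₂ and m₁=m₂, and (−1)^(j₁+j₂−J) = (−1)^1 = −1 forces ⟨j₁m₁;j₂m₂|JM⟩ = −⟨j₂m₂;j₁m₁|JM⟩ = −⟨j₁m₁;j₂m₂|JM⟩ ⇒ the coefficient vanishes identically
Racah sum check: Σ_k collapses to 0 ⇒ CG = 0

exchange_zero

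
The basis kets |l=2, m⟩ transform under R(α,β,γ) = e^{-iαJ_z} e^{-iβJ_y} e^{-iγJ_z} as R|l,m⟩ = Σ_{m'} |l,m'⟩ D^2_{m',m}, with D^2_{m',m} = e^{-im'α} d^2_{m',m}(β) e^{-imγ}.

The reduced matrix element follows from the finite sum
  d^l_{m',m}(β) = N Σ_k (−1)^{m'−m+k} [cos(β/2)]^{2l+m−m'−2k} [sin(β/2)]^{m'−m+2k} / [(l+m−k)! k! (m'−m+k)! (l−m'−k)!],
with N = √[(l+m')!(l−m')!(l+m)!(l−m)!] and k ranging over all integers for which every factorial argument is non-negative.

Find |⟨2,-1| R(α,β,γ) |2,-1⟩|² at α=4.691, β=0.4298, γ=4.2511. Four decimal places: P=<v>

P=0.6098

Split into d^2_{-1,-1}(β=0.4298) × two z-phases.
Half-angle: c=0.976998, s=0.213250. N=√(1·6·1·6)=6.000000
k: max(0,(-1)−(-1))=0 … min(2+(-1),2−(-1))=1
  k=0: (−1)^0·6.0000/(6)·0.9770^4·0.2132^0 = +0.911117
  k=1: (−1)^1·6.0000/(2)·0.9770^2·0.2132^2 = -0.130222
d^2_{-1,-1}(0.4298) = +0.911117 -0.130222 = +0.780895
|D^2_{-1,-1}|² = |d^2_{-1,-1}(β)|² = (+0.780895)² = 0.609797 (the z-rotation phases have unit modulus)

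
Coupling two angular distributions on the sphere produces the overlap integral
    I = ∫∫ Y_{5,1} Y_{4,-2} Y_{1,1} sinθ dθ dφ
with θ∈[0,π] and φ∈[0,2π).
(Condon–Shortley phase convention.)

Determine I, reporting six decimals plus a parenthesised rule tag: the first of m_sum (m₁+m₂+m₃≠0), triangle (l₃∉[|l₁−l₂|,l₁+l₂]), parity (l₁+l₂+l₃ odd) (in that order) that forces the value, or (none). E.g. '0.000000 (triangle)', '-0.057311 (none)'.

-0.120286 (none)

m-sum 0 ✓  L=10 even ✓  1≤1≤9 ✓
Π(2lᵢ+1) = 11×9×3 = 297
triangle coeff Δ(5,4,1) = 1/495
Σ_t [4,4]: t=4:+1/576 = 1/576
(3j)²=5/99 [(5 4 1; 0 0 0)], sign=-1
Σ_t [2,2]: t=2:+1/2880 = 1/2880
(3j)²=2/165 [(5 4 1; 1 -2 1)], sign=+1
⇒ 4πI² = 2/11
I = (-1)√(2/11/(4π)) = -0.12028562
No selection rule forces the value: the integral is nonzero (none).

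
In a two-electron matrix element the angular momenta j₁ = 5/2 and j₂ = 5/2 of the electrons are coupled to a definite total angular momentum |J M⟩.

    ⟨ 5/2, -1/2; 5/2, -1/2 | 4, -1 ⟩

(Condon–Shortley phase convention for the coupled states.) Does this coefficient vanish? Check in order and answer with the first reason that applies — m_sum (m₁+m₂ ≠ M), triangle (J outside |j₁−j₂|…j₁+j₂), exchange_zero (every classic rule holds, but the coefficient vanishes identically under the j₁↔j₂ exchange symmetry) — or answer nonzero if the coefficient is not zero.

exchange_zero

m-sum: m₁+m₂ = -1/2+(-1/2) = -1, M = -1  ✓
triangle: |j₁−j₂| = 0 ≤ J = 4 ≤ j₁+j₂ = 5  ✓
exchange: j₁=j₂ and m₁=m₂, and (−1)^(j₁+j₂−J) = (−1)^1 = −1 forces ⟨j₁m₁;j₂m₂|JM⟩ = −⟨j₂m₂;j₁m₁|JM⟩ = −⟨j₁m₁;j₂m₂|JM⟩ ⇒ the coefficient vanishes identically
Racah sum check: Σ_k collapses to 0 ⇒ CG = 0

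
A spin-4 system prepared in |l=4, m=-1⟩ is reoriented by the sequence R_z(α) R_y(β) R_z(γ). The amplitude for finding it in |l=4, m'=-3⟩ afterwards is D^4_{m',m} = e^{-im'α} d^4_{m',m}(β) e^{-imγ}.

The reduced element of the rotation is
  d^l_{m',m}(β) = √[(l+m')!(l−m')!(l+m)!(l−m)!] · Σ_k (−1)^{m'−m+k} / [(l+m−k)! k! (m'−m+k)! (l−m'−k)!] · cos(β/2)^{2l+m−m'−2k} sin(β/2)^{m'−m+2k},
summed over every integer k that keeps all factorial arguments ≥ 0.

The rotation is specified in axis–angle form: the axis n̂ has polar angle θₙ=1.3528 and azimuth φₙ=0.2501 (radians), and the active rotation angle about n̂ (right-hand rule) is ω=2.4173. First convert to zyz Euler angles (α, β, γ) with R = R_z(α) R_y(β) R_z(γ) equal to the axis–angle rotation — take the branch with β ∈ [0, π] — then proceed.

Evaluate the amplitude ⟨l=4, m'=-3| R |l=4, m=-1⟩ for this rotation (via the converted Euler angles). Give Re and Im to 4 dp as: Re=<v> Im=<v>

Re=-0.1891 Im=0.1203

Axis–angle → zyz. n̂ = (sinθₙcosφₙ, sinθₙsinφₙ, cosθₙ) = (+0.945957, +0.241643, +0.216274), ω = 2.4173.
R = I cosω + sinω [n̂]ₓ + (1−cosω) n̂n̂ᵀ gives
  R = [+0.816068, +0.256482, +0.517928; +0.543090, -0.646844, -0.535393; +0.197700, +0.718199, -0.667161]
β = atan2(√(R₁₃²+R₂₃²), R₃₃) = 2.301188; α = atan2(R₂₃, R₁₃) mod 2π = 5.481207; γ = atan2(R₃₂, −R₃₁) mod 2π = 1.839415
D^4_{-3,-1}(5.4812,2.3012,1.8394) = e^{-i·-3·5.4812}·d^4_{-3,-1}(2.3012)·e^{-i·-1·1.8394}. Compute d first:
With c≡cos(β/2)=0.407945 and s≡sin(β/2)=0.913006, N=[1·5040·6·120]^{1/2}=1904.940944
The bounds max(0,m−m')=2 and min(l+m,l−m')=3 give 2 terms
  k=2: (−1)^0·1904.9409/(240)·0.4079^6·0.9130^2 = +0.030495
  k=3: (−1)^1·1904.9409/(144)·0.4079^4·0.9130^4 = -0.254578
d^4_{-3,-1}(2.3012) = +0.030495 -0.254578 = -0.224083
Attach z-rotation phases: D = e^{-i(-3)(5.4812)}·(-0.224083)·e^{-i(-1)(1.8394)} = -0.189076+0.120265i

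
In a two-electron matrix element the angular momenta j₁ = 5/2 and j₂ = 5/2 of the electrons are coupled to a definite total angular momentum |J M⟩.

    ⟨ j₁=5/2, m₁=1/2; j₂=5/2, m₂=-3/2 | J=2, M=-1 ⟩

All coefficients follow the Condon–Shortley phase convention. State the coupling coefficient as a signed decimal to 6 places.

triangle: 3!*2!*2!/8! = 24/40320
(j±m)!: 3!*2!*1!*4!*1!*3! = 1728
prefactor² = (2J+1)*Δ*N² = 36/7
  k=0: +1/(0!*3!*2!*1!*0!*1!) = 1/12
  k=1: −1/(1!*2!*1!*0!*1!*2!) = -1/4
Σ = -1/6  ⇒  CG² = 36/7*(-1/6)² = 1/7
CG = −√(1/7) = -0.377964

−√(1/7) ≈ -0.377964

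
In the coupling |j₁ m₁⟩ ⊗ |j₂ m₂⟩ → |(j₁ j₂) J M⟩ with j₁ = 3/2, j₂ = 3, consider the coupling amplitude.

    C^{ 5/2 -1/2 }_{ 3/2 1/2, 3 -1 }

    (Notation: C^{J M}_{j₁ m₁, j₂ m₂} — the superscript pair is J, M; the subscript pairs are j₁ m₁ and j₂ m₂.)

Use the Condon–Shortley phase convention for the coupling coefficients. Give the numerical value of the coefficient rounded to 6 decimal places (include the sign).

−√(1/70) = -0.119523

triangle: 2!×1!×4!/8! = 48/40320
(j±m)!: 2!×1!×2!×4!×2!×3! = 1152
prefactor² = (2J+1)×Δ×N² = 288/35
  k=0: +1/(0!×2!×1!×2!×0!×2!) = 1/8
  k=1: −1/(1!×1!×0!×1!×1!×3!) = -1/6
Σ = -1/24  ⇒  CG² = 288/35×(-1/24)² = 1/70
CG = −√(1/70) = -0.119523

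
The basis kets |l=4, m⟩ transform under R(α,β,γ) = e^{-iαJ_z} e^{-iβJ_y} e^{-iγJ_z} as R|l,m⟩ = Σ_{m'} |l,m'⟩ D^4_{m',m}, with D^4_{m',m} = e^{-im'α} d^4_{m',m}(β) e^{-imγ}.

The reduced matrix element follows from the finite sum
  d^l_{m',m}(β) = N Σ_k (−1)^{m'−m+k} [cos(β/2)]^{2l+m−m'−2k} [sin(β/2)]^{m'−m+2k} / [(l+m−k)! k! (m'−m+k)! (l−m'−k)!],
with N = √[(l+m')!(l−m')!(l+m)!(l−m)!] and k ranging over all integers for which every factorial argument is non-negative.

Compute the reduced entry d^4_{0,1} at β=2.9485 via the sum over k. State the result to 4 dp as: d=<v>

d=-0.3940

d^4_{0,1}(β=2.9485) via the finite sum:
c=cos(2.948500/2)=0.096396, s=sin(2.948500/2)=0.995343; N=√[24·24·120·6]=643.987578
Admissible k: 1..4 (factorial args all ≥0)
  k=1: (−1)^0·643.9876/(144)·0.0964^7·0.9953^1 = +0.000000
  k=2: (−1)^1·643.9876/(24)·0.0964^5·0.9953^3 = -0.000220
  k=3: (−1)^2·643.9876/(24)·0.0964^3·0.9953^5 = +0.023481
  k=4: (−1)^3·643.9876/(144)·0.0964^1·0.9953^7 = -0.417239
d^4_{0,1}(2.9485) = +0.000000 -0.000220 +0.023481 -0.417239 = -0.393978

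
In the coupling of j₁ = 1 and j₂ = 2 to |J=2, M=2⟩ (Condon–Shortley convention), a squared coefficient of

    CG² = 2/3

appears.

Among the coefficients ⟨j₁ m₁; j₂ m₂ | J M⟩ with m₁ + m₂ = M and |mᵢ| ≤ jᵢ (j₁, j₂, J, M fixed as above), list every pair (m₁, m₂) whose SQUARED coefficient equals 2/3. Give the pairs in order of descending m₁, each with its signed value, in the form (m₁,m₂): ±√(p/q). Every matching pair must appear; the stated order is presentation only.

(0,2): −√(2/3)

Admissible pairs with m₁+m₂ = M = 2: (0,2), (1,1)
  (m₁,m₂)=(1,1): CG² = 1/3, CG = +√(1/3)
  (m₁,m₂)=(0,2): CG² = 2/3, CG = −√(2/3)   ← matches the target
Pairs with CG² = 2/3: (0,2): −√(2/3)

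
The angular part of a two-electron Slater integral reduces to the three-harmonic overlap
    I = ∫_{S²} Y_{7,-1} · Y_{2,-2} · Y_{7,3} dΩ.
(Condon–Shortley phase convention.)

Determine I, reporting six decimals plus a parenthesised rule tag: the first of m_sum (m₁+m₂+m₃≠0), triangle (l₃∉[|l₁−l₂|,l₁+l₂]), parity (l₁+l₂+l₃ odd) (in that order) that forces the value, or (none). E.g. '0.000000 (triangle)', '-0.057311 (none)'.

m-sum 0 ✓  L=16 even ✓  5≤7≤9 ✓
Π(2lᵢ+1) = 15×5×15 = 1125
triangle coeff Δ(7,2,7) = 1/185640
Σ_t [0,2]: t=0:+1/2419200 t=1:−1/518400 t=2:+1/2419200 = -1/907200
(3j)²=56/3315 [(7 2 7; 0 0 0)], sign=+1
Σ_t [0,0]: t=0:+1/3870720 = 1/3870720
(3j)²=135/6188 [(7 2 7; -1 -2 3)], sign=+1
⇒ 4πI² = 20250/48841
I = (+1)√(20250/48841/(4π)) = 0.18164160
No selection rule forces the value: the integral is nonzero (none).

0.181642 (none)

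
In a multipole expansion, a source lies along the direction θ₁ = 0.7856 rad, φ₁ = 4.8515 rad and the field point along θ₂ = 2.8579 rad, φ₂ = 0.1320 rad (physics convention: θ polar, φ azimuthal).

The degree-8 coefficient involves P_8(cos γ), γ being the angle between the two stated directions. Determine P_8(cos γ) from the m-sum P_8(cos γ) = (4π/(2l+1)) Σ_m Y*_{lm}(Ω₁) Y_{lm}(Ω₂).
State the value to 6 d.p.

0.318087

Summing Y*_{l m}(θ₁,φ₁)·Y_{l m}(θ₂,φ₂) over m ∈ [−8, 8]; prefactor 4π/(2·8+1) = 0.739198:
  m=-8: (0.01426 + 0.02894j) × (0.00001 - 0.00002j) = 0.00000 + 0.00000j  (running Σ = 0.00000 + 0.00000j)
  m=-7: (-0.10670 + 0.07253j) × (-0.00016 + 0.00021j) = 0.00000 - 0.00003j  (running Σ = 0.00000 - 0.00003j)
  m=-6: (-0.20550 - 0.22682j) × (0.00163 - 0.00165j) = -0.00071 - 0.00003j  (running Σ = -0.00071 - 0.00006j)
  m=-5: (0.29315 - 0.35119j) × (-0.01147 + 0.00890j) = -0.00024 + 0.00664j  (running Σ = -0.00094 + 0.00657j)
  m=-4: (0.30489 + 0.18964j) × (0.05785 - 0.03374j) = 0.02404 + 0.00068j  (running Σ = 0.02309 + 0.00726j)
  m=-3: (0.02237 - 0.05045j) × (-0.20639 + 0.08629j) = -0.00026 + 0.01234j  (running Σ = 0.02283 + 0.01960j)
  m=-2: (0.36836 + 0.10521j) × (0.48540 - 0.13121j) = 0.19261 + 0.00274j  (running Σ = 0.21544 + 0.02234j)
  m=-1: (-0.01796 + 0.12824j) × (-0.60202 + 0.07993j) = 0.00056 - 0.07864j  (running Σ = 0.21600 - 0.05630j)
  m=0: (0.34722 + 0.00000j) × (-0.00483 + 0.00000j) = -0.00168 + 0.00000j  (running Σ = 0.21432 - 0.05630j)
  m=1: (0.01796 + 0.12824j) × (0.60202 + 0.07993j) = 0.00056 + 0.07864j  (running Σ = 0.21488 + 0.02234j)
  m=2: (0.36836 - 0.10521j) × (0.48540 + 0.13121j) = 0.19261 - 0.00274j  (running Σ = 0.40749 + 0.01960j)
  m=3: (-0.02237 - 0.05045j) × (0.20639 + 0.08629j) = -0.00026 - 0.01234j  (running Σ = 0.40722 + 0.00726j)
  m=4: (0.30489 - 0.18964j) × (0.05785 + 0.03374j) = 0.02404 - 0.00068j  (running Σ = 0.43126 + 0.00657j)
  m=5: (-0.29315 - 0.35119j) × (0.01147 + 0.00890j) = -0.00024 - 0.00664j  (running Σ = 0.43102 - 0.00006j)
  m=6: (-0.20550 + 0.22682j) × (0.00163 + 0.00165j) = -0.00071 + 0.00003j  (running Σ = 0.43031 - 0.00003j)
  m=7: (0.10670 + 0.07253j) × (0.00016 + 0.00021j) = 0.00000 + 0.00003j  (running Σ = 0.43031 + 0.00000j)
  m=8: (0.01426 - 0.02894j) × (0.00001 + 0.00002j) = 0.00000 - 0.00000j  (running Σ = 0.43031 + 0.00000j)
Accumulated sum 0.43031 + 0.00000j; after 4π/(2l+1) scaling, 0.31809 + 0.00000j ⇒ P_8 = 0.318087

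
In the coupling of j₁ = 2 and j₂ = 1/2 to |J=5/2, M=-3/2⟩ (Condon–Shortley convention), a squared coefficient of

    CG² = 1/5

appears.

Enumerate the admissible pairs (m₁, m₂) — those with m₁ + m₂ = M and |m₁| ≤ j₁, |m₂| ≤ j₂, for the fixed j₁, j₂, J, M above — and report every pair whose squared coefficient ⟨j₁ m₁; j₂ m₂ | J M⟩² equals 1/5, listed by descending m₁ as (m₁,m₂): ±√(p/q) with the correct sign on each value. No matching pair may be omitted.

Admissible pairs with m₁+m₂ = M = -3/2: (-2,1/2), (-1,-1/2)
  (m₁,m₂)=(-1,-1/2): CG² = 4/5, CG = +√(4/5)
  (m₁,m₂)=(-2,1/2): CG² = 1/5, CG = +√(1/5)   ← matches the target
Pairs with CG² = 1/5: (-2,1/2): +√(1/5)

(-2,1/2): +√(1/5)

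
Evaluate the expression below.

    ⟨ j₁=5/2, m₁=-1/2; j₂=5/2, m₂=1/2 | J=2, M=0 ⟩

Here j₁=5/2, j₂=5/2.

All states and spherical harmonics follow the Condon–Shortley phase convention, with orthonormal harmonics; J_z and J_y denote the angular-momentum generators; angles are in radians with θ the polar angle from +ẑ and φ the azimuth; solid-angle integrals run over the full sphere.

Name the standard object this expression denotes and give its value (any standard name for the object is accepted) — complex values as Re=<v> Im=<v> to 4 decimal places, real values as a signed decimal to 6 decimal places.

Clebsch–Gordan coefficient, +√(4/21) ≈ +0.436436

This is a Clebsch–Gordan (vector-coupling) coefficient.
triangle: 3!·2!·2!/8! = 24/40320
(j±m)!: 2!·3!·3!·2!·2!·2! = 576
prefactor² = (2J+1)·Δ·N² = 12/7
  k=1: −1/(1!·2!·2!·2!·0!·0!) = -1/8
  k=2: +1/(2!·1!·1!·1!·1!·1!) = 1/2
  k=3: −1/(3!·0!·0!·0!·2!·2!) = -1/24
Σ = 1/3  ⇒  CG² = 12/7·(1/3)² = 4/21
CG = +√(4/21) = +0.436436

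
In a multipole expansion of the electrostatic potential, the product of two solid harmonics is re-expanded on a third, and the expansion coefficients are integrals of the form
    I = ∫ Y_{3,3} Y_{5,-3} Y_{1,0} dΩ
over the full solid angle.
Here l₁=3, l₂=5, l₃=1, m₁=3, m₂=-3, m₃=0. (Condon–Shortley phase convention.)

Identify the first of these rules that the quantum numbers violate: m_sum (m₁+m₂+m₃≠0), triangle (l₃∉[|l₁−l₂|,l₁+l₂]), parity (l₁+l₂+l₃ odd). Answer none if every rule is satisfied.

m₁+m₂+m₃ = 3 − 3 + 0 = 0  ✓
triangle: need |l₁−l₂| ≤ l₃ ≤ l₁+l₂ = [2,8]; l₃=1 is outside  ✗
parity: l₁+l₂+l₃ = 9 is odd

triangle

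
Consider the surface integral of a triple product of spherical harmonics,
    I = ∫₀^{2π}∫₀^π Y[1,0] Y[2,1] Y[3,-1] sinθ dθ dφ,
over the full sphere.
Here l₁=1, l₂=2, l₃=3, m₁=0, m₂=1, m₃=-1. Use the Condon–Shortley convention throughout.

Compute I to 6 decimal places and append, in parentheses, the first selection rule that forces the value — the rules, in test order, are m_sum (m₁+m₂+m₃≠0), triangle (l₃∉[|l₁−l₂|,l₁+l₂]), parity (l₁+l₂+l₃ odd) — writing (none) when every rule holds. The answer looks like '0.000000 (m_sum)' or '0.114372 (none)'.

-0.233597 (none)

Checks pass: Σm=0; 6 even; l₃=3∈[1,3].
(2·1+1)(2·2+1)(2·3+1) = 105
Δ: 0! 2! 4! / 7! → 1/105
sum: t=0:+1/4 = 1/4
3j²(1 2 3; 0 0 0) = Δ·Π!·Σ² = 3/35  (sign -1)
sum: t=0:+1/6 = 1/6
3j²(1 2 3; 0 1 -1) = Δ·Π!·Σ² = 8/105  (sign +1)
combine: 4πI² = 105·3/35·8/105 = 24/35
take √, sign -1: I = -0.23359668
No selection rule forces the value: the integral is nonzero (none).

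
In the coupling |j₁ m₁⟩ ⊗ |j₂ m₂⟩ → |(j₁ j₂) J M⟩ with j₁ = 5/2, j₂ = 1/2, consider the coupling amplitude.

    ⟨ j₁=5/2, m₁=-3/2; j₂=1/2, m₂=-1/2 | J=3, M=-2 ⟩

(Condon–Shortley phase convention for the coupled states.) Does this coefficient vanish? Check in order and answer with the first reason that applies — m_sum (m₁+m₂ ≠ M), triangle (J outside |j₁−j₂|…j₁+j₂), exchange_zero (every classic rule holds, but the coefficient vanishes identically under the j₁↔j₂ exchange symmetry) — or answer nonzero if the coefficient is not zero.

nonzero

m-sum: m₁+m₂ = -3/2+(-1/2) = -2, M = -2  ✓
triangle: |j₁−j₂| = 2 ≤ J = 3 ≤ j₁+j₂ = 3  ✓
exchange: j₁≠j₂ or m₁≠m₂ — the exchange symmetry imposes no constraint here
value check: CG = +√(5/6) = +0.912871 ≠ 0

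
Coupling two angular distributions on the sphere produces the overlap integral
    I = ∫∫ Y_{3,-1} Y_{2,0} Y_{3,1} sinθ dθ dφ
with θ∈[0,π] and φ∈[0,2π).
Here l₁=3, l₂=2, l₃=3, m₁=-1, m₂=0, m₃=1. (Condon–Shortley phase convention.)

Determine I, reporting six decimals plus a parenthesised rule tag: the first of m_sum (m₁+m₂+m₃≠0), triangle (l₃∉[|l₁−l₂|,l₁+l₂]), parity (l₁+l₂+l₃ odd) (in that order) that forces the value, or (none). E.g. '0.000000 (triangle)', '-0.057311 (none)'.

Checks pass: Σm=0; 8 even; l₃=3∈[1,5].
(2·3+1)(2·2+1)(2·3+1) = 245
Δ: 2! 4! 2! / 9! → 1/3780
sum: t=0:+1/24 t=1:−1/4 t=2:+1/24 = -1/6
3j²(3 2 3; 0 0 0) = Δ·Π!·Σ² = 4/105  (sign +1)
sum: t=0:+1/96 t=1:−1/6 t=2:+1/16 = -3/32
3j²(3 2 3; -1 0 1) = Δ·Π!·Σ² = 3/140  (sign -1)
combine: 4πI² = 245·4/105·3/140 = 1/5
take √, sign -1: I = -0.12615663
No selection rule forces the value: the integral is nonzero (none).

-0.126157 (none)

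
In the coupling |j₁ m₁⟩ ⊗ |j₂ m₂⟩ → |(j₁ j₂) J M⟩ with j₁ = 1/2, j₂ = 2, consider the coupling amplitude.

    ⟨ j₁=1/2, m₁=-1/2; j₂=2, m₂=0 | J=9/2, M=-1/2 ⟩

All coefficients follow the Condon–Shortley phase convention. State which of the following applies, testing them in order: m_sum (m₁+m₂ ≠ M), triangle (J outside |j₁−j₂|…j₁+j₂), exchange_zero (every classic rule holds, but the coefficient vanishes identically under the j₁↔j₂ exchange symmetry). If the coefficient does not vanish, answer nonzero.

triangle

m-sum: m₁+m₂ = -1/2+0 = -1/2, M = -1/2  ✓
triangle: need |j₁−j₂| ≤ J ≤ j₁+j₂, i.e. J ∈ [3/2, 5/2]; J = 9/2 is outside ✗ ⇒ coefficient is 0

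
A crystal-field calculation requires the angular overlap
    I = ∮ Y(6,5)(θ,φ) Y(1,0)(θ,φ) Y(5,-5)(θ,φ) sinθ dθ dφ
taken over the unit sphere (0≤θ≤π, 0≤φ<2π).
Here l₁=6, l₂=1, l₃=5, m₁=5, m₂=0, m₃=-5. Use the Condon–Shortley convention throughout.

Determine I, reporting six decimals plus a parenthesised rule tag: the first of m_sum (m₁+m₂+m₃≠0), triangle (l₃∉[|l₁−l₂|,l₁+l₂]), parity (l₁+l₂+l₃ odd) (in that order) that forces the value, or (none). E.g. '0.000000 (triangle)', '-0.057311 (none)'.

-0.135514 (none)

Rules hold: Σm=0, L=12 even, 5≤5≤7.
N = 13·3·11 = 429
Δ = 2!·10!·0!/13! = 1/858
Racah Σ t=1..1: t=1:−1/14400 = -1/14400
⇒ 3j(6 1 5; 0 0 0)² = 6/143, sgn +1
Racah Σ t=1..1: t=1:−1/3628800 = -1/3628800
⇒ 3j(6 1 5; 5 0 -5)² = 1/78, sgn -1
4πI² = N·(3j₀)²·(3jₘ)² = 3/13
I = -1·√(0.230769/4π) = -0.13551395
No selection rule forces the value: the integral is nonzero (none).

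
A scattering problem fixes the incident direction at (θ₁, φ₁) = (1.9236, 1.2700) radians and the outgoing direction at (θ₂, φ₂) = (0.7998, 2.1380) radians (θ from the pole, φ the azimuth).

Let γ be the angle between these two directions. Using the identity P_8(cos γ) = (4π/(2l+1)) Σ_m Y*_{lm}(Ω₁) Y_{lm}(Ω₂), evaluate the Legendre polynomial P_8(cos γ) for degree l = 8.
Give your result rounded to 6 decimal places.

-0.025830

Expand P_8 via completeness: Σ_{m} conj(Y_{8,m}) at Ω₁ times Y_{8,m} at Ω₂ —
  [-8]  conj(Y_{8,-8})(Ω₁) = -0.22989 - 0.20790j ; Y_{8,-8}(Ω₂) = -0.00627 + 0.03554j ; Δ = 0.00883 - 0.00687j
  [-7]  conj(Y_{8,-7})(Ω₁) = 0.39278 - 0.23266j ; Y_{8,-7}(Ω₂) = -0.10339 - 0.09478j ; Δ = -0.06266 - 0.01317j
  [-6]  conj(Y_{8,-6})(Ω₁) = 0.04713 + 0.19775j ; Y_{8,-6}(Ω₂) = 0.31101 - 0.08328j ; Δ = 0.03113 + 0.05758j
  [-5]  conj(Y_{8,-5})(Ω₁) = 0.24667 + 0.01651j ; Y_{8,-5}(Ω₂) = -0.13860 + 0.43935j ; Δ = -0.04144 + 0.10609j
  [-4]  conj(Y_{8,-4})(Ω₁) = -0.11103 + 0.28830j ; Y_{8,-4}(Ω₂) = -0.21297 - 0.25387j ; Δ = 0.09684 - 0.03321j
  [-3]  conj(Y_{8,-3})(Ω₁) = 0.08842 + 0.06982j ; Y_{8,-3}(Ω₂) = -0.09554 + 0.01257j ; Δ = -0.00933 - 0.00556j
  [-2]  conj(Y_{8,-2})(Ω₁) = -0.26811 + 0.18405j ; Y_{8,-2}(Ω₂) = 0.16277 - 0.34901j ; Δ = 0.02060 + 0.12353j
  [-1]  conj(Y_{8,-1})(Ω₁) = 0.01545 + 0.04981j ; Y_{8,-1}(Ω₂) = 0.04584 + 0.07196j ; Δ = -0.00288 + 0.00340j
  [+0]  conj(Y_{8,0})(Ω₁) = -0.32518 + 0.00000j ; Y_{8,0}(Ω₂) = 0.36017 + 0.00000j ; Δ = -0.11712 + 0.00000j
  [+1]  conj(Y_{8,1})(Ω₁) = -0.01545 + 0.04981j ; Y_{8,1}(Ω₂) = -0.04584 + 0.07196j ; Δ = -0.00288 - 0.00340j
  [+2]  conj(Y_{8,2})(Ω₁) = -0.26811 - 0.18405j ; Y_{8,2}(Ω₂) = 0.16277 + 0.34901j ; Δ = 0.02060 - 0.12353j
  [+3]  conj(Y_{8,3})(Ω₁) = -0.08842 + 0.06982j ; Y_{8,3}(Ω₂) = 0.09554 + 0.01257j ; Δ = -0.00933 + 0.00556j
  [+4]  conj(Y_{8,4})(Ω₁) = -0.11103 - 0.28830j ; Y_{8,4}(Ω₂) = -0.21297 + 0.25387j ; Δ = 0.09684 + 0.03321j
  [+5]  conj(Y_{8,5})(Ω₁) = -0.24667 + 0.01651j ; Y_{8,5}(Ω₂) = 0.13860 + 0.43935j ; Δ = -0.04144 - 0.10609j
  [+6]  conj(Y_{8,6})(Ω₁) = 0.04713 - 0.19775j ; Y_{8,6}(Ω₂) = 0.31101 + 0.08328j ; Δ = 0.03113 - 0.05758j
  [+7]  conj(Y_{8,7})(Ω₁) = -0.39278 - 0.23266j ; Y_{8,7}(Ω₂) = 0.10339 - 0.09478j ; Δ = -0.06266 + 0.01317j
  [+8]  conj(Y_{8,8})(Ω₁) = -0.22989 + 0.20790j ; Y_{8,8}(Ω₂) = -0.00627 - 0.03554j ; Δ = 0.00883 + 0.00687j
Accumulated sum -0.03494 - 0.00000j; after 4π/(2l+1) scaling, -0.02583 - 0.00000j ⇒ P_8 = -0.025830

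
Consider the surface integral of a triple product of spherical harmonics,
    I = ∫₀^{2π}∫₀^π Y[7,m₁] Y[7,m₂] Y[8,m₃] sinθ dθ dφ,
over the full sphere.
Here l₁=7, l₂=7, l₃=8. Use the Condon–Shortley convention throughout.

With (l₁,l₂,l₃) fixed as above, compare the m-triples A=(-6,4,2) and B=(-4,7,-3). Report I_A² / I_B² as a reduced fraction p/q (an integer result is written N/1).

l's match ⇒ only the (l;m) 3-j factors differ between A and B.
A: triangle coeff Δ(7,7,8) = 1/22086194130; Σ_t [5,6]: t=5:−1/6967296000 t=6:+1/2612736000 = 1/4180377600; (3j)²=75/7429 [(7 7 8; -6 4 2)], sign=+1
B: triangle coeff Δ(7,7,8) = 1/22086194130; Σ_t [6,6]: t=6:+1/20901888000 = 1/20901888000; (3j)²=77/7429 [(7 7 8; -4 7 -3)], sign=-1
I_A²/I_B² = (75/7429)/(77/7429) = 75/77

75/77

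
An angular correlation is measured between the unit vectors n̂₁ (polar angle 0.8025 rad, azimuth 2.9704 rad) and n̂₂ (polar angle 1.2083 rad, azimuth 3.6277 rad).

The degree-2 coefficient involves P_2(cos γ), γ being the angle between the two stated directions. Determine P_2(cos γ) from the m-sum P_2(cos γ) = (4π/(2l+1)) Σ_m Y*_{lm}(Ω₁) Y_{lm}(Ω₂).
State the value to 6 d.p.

0.409552

Summing Y*_{l m}(θ₁,φ₁)·Y_{l m}(θ₂,φ₂) over m ∈ [−2, 2]; prefactor 4π/(2·2+1) = 2.513274:
  m=-2: Y*=0.18815 - 0.06706j  Y=0.19028 - 0.27899j  product 0.01709 - 0.06525j
  m=-1: Y*=-0.38041 + 0.06577j  Y=-0.22648 + 0.11967j  product 0.07828 - 0.06042j
  m=+0: Y*=0.14152 + 0.00000j  Y=-0.19641 + 0.00000j  product -0.02780 + 0.00000j
  m=+1: Y*=0.38041 + 0.06577j  Y=0.22648 + 0.11967j  product 0.07828 + 0.06042j
  m=+2: Y*=0.18815 + 0.06706j  Y=0.19028 + 0.27899j  product 0.01709 + 0.06525j
Σ over m = 0.16296 + 0.00000j; ×(4π/5) → 0.40955 + 0.00000j. Real part: 0.409552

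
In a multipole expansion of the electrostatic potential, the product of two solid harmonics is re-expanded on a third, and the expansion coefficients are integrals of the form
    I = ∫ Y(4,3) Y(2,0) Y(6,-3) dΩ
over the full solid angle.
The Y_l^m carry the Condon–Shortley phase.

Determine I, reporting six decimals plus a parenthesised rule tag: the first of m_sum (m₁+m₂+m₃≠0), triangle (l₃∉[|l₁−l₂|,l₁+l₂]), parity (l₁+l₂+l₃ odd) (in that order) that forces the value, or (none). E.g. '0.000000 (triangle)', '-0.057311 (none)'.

Checks pass: Σm=0; 12 even; l₃=6∈[2,6].
(2·4+1)(2·2+1)(2·6+1) = 585
Δ: 0! 8! 4! / 13! → 1/6435
sum: t=0:+1/2304 = 1/2304
3j²(4 2 6; 0 0 0) = Δ·Π!·Σ² = 5/143  (sign +1)
sum: t=0:+1/20160 = 1/20160
3j²(4 2 6; 3 0 -3) = Δ·Π!·Σ² = 12/715  (sign -1)
combine: 4πI² = 585·5/143·12/715 = 540/1573
take √, sign -1: I = -0.16528277
No selection rule forces the value: the integral is nonzero (none).

-0.165283 (none)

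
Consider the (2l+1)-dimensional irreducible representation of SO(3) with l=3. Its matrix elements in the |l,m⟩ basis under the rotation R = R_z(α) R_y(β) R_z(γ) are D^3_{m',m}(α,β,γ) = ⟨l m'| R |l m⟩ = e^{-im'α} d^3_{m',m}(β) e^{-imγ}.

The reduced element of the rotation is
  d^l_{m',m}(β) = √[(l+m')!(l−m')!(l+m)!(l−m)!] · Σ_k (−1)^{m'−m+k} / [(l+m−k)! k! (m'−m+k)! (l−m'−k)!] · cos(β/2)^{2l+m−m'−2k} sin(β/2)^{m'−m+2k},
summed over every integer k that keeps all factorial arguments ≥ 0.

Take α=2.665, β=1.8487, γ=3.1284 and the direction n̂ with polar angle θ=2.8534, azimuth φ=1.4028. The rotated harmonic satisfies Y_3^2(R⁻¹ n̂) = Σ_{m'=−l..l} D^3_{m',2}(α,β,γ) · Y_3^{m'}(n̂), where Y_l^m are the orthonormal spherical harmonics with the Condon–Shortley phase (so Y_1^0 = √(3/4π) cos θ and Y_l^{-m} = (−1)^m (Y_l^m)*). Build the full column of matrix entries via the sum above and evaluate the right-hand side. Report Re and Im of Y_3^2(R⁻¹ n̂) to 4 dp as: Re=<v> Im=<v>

Need the full column D^3_{m',2} for m'=−3..3 at α=2.6650, β=1.8487, γ=3.1284.
cos(β/2)=0.602354, sin(β/2)=0.798229
d^3_{-3,2}: single k=5 term ⇒ +0.478152;  D = -0.079671+0.471467i
d^3_{-2,2}: k∈[4..5] ⇒ +0.736519 -0.258682 = +0.477837;  D = +0.286891-0.382127i
d^3_{-1,2}: k∈[3..4] ⇒ +0.703020 -0.617291 = +0.085729;  D = -0.077186+0.037305i
d^3_{0,2}: k∈[2..3] ⇒ +0.459433 -0.806816 = -0.347383;  D = -0.347262-0.009165i
d^3_{1,2}: k∈[1..2] ⇒ +0.200164 -0.703020 = -0.502856;  D = +0.440578+0.242395i
d^3_{2,2}: k∈[0..1] ⇒ +0.047765 -0.419403 = -0.371638;  D = -0.207143-0.308555i
d^3_{3,2}: single k=0 term ⇒ -0.155046;  D = +0.017735+0.154028i
Y_3^{m'}(θ=2.8534,φ=1.4028) and Σ D·Y over m':
  (-0.0797+0.4715i)·(-0.0046+0.0084i)  (+0.2869-0.3821i)·(+0.0747+0.0261i)  (-0.0772+0.0373i)·(+0.0552-0.3257i)  (-0.3473-0.0092i)·(-0.5711+0.0000i)  (+0.4406+0.2424i)·(-0.0552-0.3257i)  (-0.2071-0.3086i)·(+0.0747-0.0261i)  (+0.0177+0.1540i)·(+0.0046+0.0084i)
Y_3^2(R⁻¹ n̂) = +0.263883-0.165146i

Re=0.2639 Im=-0.1651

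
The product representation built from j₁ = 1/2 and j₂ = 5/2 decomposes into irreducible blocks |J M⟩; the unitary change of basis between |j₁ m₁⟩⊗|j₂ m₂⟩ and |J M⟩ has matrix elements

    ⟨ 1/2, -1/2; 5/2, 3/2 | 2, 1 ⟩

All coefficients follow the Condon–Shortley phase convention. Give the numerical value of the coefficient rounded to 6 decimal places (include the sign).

−√(2/3) ≈ -0.816497

triangle: 1!×0!×4!/6! = 24/720
(j±m)!: 0!×1!×4!×1!×3!×1! = 144
prefactor² = (2J+1)×Δ×N² = 24
  k=1: −1/(1!×0!×0!×3!×0!×1!) = -1/6
Σ = -1/6  ⇒  CG² = 24×(-1/6)² = 2/3
CG = −√(2/3) = -0.816497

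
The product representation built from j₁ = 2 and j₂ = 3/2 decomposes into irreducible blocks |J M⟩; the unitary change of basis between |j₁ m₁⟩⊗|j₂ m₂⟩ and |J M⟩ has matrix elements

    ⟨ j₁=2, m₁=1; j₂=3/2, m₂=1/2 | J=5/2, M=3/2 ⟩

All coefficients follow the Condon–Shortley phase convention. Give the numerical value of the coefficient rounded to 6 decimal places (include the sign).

j₁+j₂−J=1  J+j₁−j₂=3  J−j₁+j₂=2  j₁+j₂+J+1=7
(j₁±m₁, j₂±m₂, J±M) = (3,1,2,1,4,1)
P² = 144/35
sum k=0..1:
  [0] +1/4 = 1/4
  [1] −1/6 = -1/6
S = 1/12
C² = P²·S² = 1/35 ; C = +0.169031

+√(1/35) = +0.169031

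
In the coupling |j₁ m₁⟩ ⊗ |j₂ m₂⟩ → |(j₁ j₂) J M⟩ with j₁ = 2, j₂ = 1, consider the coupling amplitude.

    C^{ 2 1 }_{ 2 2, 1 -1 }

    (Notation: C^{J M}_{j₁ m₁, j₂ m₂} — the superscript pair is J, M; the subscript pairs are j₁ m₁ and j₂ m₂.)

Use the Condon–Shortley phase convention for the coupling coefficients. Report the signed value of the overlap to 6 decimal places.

+0.577350  (= +√(1/3))

j₁+j₂−J=1  J+j₁−j₂=3  J−j₁+j₂=1  j₁+j₂+J+1=6
(j₁±m₁, j₂±m₂, J±M) = (4,0,0,2,3,1)
P² = 12
sum k=0..0:
  [0] +1/6 = 1/6
S = 1/6
C² = P²·S² = 1/3 ; C = +0.577350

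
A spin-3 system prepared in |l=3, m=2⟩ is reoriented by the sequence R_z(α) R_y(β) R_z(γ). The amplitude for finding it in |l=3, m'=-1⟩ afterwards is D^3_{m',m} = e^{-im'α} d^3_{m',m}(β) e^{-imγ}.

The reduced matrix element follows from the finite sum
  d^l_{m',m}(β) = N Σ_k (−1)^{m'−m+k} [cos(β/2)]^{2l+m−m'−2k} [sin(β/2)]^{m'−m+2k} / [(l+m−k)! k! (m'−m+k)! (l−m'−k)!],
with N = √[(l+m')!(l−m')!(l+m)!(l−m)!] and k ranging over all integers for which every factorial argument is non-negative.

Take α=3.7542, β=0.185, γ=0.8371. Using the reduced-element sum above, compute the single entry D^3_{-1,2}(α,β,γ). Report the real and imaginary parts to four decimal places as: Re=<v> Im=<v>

Re=-0.0024 Im=0.0043

Split into d^3_{-1,2}(β=0.1850) × two z-phases.
Half-angle: c=0.995725, s=0.092368. N=√(2·24·120·1)=75.894664
k∈{3,4} keeps every argument non-negative
  k=3: (−1)^0·75.8947/(12)·0.9957^3·0.0924^3 = +0.004921
  k=4: (−1)^1·75.8947/(24)·0.9957^1·0.0924^5 = -0.000021
d^3_{-1,2}(0.1850) = +0.004921 -0.000021 = +0.004899
Attach z-rotation phases: D = e^{-i(-1)(3.7542)}·(+0.004899)·e^{-i(2)(0.8371)} = -0.002388+0.004278i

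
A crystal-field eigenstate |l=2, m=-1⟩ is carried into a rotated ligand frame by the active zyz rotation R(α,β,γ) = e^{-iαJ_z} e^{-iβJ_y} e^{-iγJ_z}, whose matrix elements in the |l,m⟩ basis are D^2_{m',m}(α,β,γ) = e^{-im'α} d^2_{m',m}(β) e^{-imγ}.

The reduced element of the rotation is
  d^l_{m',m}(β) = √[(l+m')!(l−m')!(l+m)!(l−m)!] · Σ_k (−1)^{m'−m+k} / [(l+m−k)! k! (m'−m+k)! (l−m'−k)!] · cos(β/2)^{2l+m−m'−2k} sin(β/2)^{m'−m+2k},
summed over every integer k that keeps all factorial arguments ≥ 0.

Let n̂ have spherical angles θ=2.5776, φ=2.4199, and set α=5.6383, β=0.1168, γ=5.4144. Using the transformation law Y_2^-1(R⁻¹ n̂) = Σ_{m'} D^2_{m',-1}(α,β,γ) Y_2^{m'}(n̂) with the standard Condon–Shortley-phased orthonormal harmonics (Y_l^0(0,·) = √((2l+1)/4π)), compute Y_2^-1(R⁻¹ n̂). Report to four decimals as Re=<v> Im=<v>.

Need the full column D^2_{m',-1} for m'=−2..2 at α=5.6383, β=0.1168, γ=5.4144.
cos(β/2)=0.998295, sin(β/2)=0.058367
d^2_{-2,-1}: single k=1 term ⇒ +0.116138;  D = -0.064398-0.096648i
d^2_{-1,-1}: k∈[0..1] ⇒ +0.993198 -0.010185 = +0.983013;  D = +0.056125-0.981409i
d^2_{0,-1}: k∈[0..1] ⇒ -0.142239 +0.000486 = -0.141753;  D = -0.091537+0.108235i
d^2_{1,-1}: k∈[0..1] ⇒ +0.010185 -0.000012 = +0.010174;  D = +0.009920-0.002259i
d^2_{2,-1}: single k=0 term ⇒ -0.000397;  D = -0.000362-0.000162i
Y_2^{m'}(θ=2.5776,φ=2.4199) and Σ D·Y over m':
  (-0.0644-0.0966i)·(+0.0140+0.1095i)  (+0.0561-0.9814i)·(+0.2620+0.2306i)  (-0.0915+0.1082i)·(+0.3604+0.0000i)  (+0.0099-0.0023i)·(-0.2620+0.2306i)  (-0.0004-0.0002i)·(+0.0140-0.1095i)
Y_2^-1(R⁻¹ n̂) = +0.215586-0.210673i

Re=0.2156 Im=-0.2107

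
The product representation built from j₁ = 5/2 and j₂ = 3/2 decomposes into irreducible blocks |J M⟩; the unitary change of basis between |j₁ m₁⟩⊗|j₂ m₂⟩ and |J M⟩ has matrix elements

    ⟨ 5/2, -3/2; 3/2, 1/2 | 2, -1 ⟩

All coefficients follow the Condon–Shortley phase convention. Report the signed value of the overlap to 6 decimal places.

+0.154303

j₁+j₂−J=2  J+j₁−j₂=3  J−j₁+j₂=1  j₁+j₂+J+1=7
(j₁±m₁, j₂±m₂, J±M) = (1,4,2,1,1,3)
P² = 24/7
sum k=1..2:
  [1] −1/6 = -1/6
  [2] +1/4 = 1/4
S = 1/12
C² = P²·S² = 1/42 ; C = +0.154303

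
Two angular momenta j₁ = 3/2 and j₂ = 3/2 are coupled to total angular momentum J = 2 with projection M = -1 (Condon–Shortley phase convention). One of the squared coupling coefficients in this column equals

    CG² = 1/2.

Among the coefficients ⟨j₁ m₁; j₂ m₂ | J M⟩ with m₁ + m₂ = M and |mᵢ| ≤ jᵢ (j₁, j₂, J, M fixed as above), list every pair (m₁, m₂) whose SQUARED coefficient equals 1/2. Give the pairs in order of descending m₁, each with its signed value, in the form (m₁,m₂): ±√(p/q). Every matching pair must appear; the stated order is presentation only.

Admissible pairs with m₁+m₂ = M = -1: (-3/2,1/2), (-1/2,-1/2), (1/2,-3/2)
  (m₁,m₂)=(1/2,-3/2): CG² = 1/2, CG = +√(1/2)   ← matches the target
  (m₁,m₂)=(-1/2,-1/2): CG² = 0/1, CG = 0
  (m₁,m₂)=(-3/2,1/2): CG² = 1/2, CG = −√(1/2)   ← matches the target
Pairs with CG² = 1/2: (1/2,-3/2): +√(1/2); (-3/2,1/2): −√(1/2)

(1/2,-3/2): +√(1/2); (-3/2,1/2): −√(1/2)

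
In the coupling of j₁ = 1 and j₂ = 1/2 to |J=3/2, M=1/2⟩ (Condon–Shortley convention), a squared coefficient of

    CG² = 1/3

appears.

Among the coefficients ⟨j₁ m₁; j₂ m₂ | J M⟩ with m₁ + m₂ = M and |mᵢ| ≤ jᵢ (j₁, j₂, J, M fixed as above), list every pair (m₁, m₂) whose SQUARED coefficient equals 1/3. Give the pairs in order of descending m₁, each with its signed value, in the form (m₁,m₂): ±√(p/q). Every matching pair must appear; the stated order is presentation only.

(1,-1/2): +√(1/3)

Admissible pairs with m₁+m₂ = M = 1/2: (0,1/2), (1,-1/2)
  (m₁,m₂)=(1,-1/2): CG² = 1/3, CG = +√(1/3)   ← matches the target
  (m₁,m₂)=(0,1/2): CG² = 2/3, CG = +√(2/3)
Pairs with CG² = 1/3: (1,-1/2): +√(1/3)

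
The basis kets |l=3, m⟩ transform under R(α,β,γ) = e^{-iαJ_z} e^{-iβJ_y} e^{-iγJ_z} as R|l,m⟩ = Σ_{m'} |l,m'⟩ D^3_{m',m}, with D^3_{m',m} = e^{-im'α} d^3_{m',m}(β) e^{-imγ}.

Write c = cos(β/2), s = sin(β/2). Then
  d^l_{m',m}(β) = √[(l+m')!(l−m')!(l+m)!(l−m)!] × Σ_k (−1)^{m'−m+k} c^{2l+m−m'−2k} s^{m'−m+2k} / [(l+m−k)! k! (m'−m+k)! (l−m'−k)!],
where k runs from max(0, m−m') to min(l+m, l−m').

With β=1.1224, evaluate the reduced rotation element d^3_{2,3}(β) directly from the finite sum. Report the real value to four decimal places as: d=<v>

d^3_{2,3}(β=1.1224) via the finite sum:
Half-angle: c=0.846617, s=0.532203. N=√(120·1·720·1)=293.938769
The bounds max(0,m−m')=1 and min(l+m,l−m')=1 give 1 term
  k=1: (−1)^0·293.9388/(120)·0.8466^5·0.5322^1 = +0.567006
d^3_{2,3}(1.1224) = +0.567006

d=0.5670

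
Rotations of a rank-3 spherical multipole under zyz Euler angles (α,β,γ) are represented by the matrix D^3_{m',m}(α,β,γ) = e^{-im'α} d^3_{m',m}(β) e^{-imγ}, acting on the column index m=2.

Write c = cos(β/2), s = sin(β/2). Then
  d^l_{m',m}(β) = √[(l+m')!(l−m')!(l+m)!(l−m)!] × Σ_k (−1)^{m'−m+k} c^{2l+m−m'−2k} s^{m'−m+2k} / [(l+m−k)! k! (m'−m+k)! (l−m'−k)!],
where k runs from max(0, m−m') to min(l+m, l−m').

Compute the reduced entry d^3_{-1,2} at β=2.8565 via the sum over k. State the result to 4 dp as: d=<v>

d^3_{-1,2}(β=2.8565) via the finite sum:
With c≡cos(β/2)=0.142064 and s≡sin(β/2)=0.989857, N=[2·24·120·1]^{1/2}=75.894664
Admissible k: 3..4 (factorial args all ≥0)
  k=3: (−1)^0·75.8947/(12)·0.1421^3·0.9899^3 = +0.017587
  k=4: (−1)^1·75.8947/(24)·0.1421^1·0.9899^5 = -0.426921
d^3_{-1,2}(2.8565) = +0.017587 -0.426921 = -0.409334

d=-0.4093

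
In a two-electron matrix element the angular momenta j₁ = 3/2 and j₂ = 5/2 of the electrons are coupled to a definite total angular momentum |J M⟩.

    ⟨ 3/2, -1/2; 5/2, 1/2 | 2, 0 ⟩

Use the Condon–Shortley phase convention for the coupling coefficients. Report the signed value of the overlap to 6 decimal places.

−√(1/14) ≈ -0.267261

j₁+j₂−J=2  J+j₁−j₂=1  J−j₁+j₂=3  j₁+j₂+J+1=7
(j₁±m₁, j₂±m₂, J±M) = (1,2,3,2,2,2)
P² = 8/7
sum k=1..2:
  [1] −1/2 = -1/2
  [2] +1/4 = 1/4
S = -1/4
C² = P²·S² = 1/14 ; C = -0.267261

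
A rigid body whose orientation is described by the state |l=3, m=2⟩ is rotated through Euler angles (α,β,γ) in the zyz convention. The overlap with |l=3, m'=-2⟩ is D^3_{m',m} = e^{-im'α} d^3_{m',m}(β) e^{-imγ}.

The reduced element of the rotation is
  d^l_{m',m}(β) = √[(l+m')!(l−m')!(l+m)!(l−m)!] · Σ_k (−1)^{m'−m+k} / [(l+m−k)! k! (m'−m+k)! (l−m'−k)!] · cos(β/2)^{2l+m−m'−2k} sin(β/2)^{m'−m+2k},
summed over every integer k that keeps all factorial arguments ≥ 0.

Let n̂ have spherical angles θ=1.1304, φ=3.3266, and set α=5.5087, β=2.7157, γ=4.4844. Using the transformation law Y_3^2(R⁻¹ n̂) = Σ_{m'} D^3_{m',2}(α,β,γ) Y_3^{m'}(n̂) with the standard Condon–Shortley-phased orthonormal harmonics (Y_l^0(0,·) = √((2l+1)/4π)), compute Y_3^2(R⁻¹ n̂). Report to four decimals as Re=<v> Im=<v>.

Need the full column D^3_{m',2} for m'=−3..3 at α=5.5087, β=2.7157, γ=4.4844.
cos(β/2)=0.211341, sin(β/2)=0.977412
d^3_{-3,2}: single k=5 term ⇒ +0.461794;  D = +0.135005+0.441619i
d^3_{-2,2}: k∈[4..5] ⇒ +0.203820 -0.871901 = -0.668081;  D = +0.307204-0.593261i
d^3_{-1,2}: k∈[3..4] ⇒ +0.055746 -0.596173 = -0.540427;  D = +0.513246-0.169234i
d^3_{0,2}: k∈[2..3] ⇒ +0.010439 -0.223274 = -0.212835;  D = +0.191090+0.093720i
d^3_{1,2}: k∈[1..2] ⇒ +0.001303 -0.055746 = -0.054443;  D = +0.018173+0.051320i
d^3_{2,2}: k∈[0..1] ⇒ +0.000089 -0.009529 = -0.009440;  D = -0.003971+0.008564i
d^3_{3,2}: single k=0 term ⇒ -0.001009;  D = -0.000944+0.000358i
Y_3^{m'}(θ=1.1304,φ=3.3266) and Σ D·Y over m':
  (+0.1350+0.4416i)·(-0.2625+0.1627i)  (+0.3072-0.5933i)·(+0.3324-0.1289i)  (+0.5132-0.1692i)·(+0.0262-0.0049i)  (+0.1911+0.0937i)·(-0.3327+0.0000i)  (+0.0182+0.0513i)·(-0.0262-0.0049i)  (-0.0040+0.0086i)·(+0.3324+0.1289i)  (-0.0009+0.0004i)·(+0.2625+0.1627i)
Y_3^2(R⁻¹ n̂) = -0.135570-0.368032i

Re=-0.1356 Im=-0.3680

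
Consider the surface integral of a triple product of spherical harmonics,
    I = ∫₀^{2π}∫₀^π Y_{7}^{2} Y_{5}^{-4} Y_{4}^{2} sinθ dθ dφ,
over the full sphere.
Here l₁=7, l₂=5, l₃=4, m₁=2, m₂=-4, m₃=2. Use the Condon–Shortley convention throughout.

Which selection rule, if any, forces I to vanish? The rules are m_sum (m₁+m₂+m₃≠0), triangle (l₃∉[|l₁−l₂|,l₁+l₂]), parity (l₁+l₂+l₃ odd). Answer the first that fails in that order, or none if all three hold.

m₁+m₂+m₃ = 2 − 4 + 2 = 0  ✓
triangle: |7−5|=2 ≤ l₃=4 ≤ 7+5=12  ✓
parity: l₁+l₂+l₃ = 16 is even  ✓

none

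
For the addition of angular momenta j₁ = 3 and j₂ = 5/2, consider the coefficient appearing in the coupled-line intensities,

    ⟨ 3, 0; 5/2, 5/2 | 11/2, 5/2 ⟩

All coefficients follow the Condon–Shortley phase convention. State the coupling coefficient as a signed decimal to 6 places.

√[12·0!6!5!/12! · 3!3!5!0!8!3!] = √(24883200/11)
  +(−1)^0/∏(0,0,3,5,3,0)! = 1/4320  (running 1/4320)
⟨..|..⟩ = √(24883200/11)·(1/4320) = +0.348155

+0.348155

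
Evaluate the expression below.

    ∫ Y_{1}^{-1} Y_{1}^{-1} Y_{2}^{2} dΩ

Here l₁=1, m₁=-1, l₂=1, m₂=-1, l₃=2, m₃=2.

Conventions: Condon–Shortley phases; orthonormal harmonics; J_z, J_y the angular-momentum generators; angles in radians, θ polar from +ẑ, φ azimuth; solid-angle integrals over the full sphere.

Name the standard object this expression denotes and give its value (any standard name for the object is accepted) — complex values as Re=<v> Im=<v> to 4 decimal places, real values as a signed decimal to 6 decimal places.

This is a Gaunt coefficient — the integral of a triple product of spherical harmonics over the sphere.
Rules hold: Σm=0, L=4 even, 0≤2≤2.
N = 3·3·5 = 45
Δ = 0!·2!·2!/5! = 1/30
Racah Σ t=0..0: t=0:+1/1 = 1/1
⇒ 3j(1 1 2; 0 0 0)² = 2/15, sgn +1
Racah Σ t=0..0: t=0:+1/4 = 1/4
⇒ 3j(1 1 2; -1 -1 2)² = 1/5, sgn +1
4πI² = N·(3j₀)²·(3jₘ)² = 6/5
I = +1·√(1.2/4π) = 0.30901936

Gaunt coefficient, +0.309019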